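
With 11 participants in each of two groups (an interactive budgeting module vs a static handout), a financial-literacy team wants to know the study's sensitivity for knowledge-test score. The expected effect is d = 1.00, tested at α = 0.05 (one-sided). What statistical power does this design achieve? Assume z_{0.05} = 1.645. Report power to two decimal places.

For two equal groups, power = Φ(d·√(n/2) − z_{α}).
d·√(n/2) = 1.00 × √(11/2) = 1.00 × 2.345 = 2.345.
z_β = 2.345 − 1.645 = 0.700.
Power = Φ(0.700) = 0.758.

power ≈ 0.76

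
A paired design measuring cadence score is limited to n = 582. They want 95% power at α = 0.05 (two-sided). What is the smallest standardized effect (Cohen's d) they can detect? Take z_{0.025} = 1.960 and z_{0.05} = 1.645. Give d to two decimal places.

For a single sample (or paired design) of n = 582: d_min = (z_{α/2} + z_β)/√n.
z-sum = 1.960 + 1.645 = 3.605.
d_min = 3.605 / √582 = 3.605 / 24.125 = 0.149.

d_min ≈ 0.15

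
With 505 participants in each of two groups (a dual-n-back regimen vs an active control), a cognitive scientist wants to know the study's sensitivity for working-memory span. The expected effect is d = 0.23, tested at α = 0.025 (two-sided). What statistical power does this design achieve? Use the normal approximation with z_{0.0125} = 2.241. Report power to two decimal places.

power ≈ 0.92

For two equal groups, power = Φ(d·√(n/2) − z_{α/2}).
d·√(n/2) = 0.23 × √(505/2) = 0.23 × 15.890 = 3.655.
z_β = 3.655 − 2.241 = 1.414.
Power = Φ(1.414) = 0.921.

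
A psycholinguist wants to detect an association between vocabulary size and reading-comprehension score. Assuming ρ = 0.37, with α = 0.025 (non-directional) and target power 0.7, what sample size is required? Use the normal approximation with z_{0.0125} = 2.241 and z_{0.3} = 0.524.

n = 54

Fisher's z: C = ½·ln((1+r)/(1−r)) = ½·ln(2.1746) = 0.3884.
n = ((z_{α/2} + z_β)/C)² + 3.
(2.241 + 0.524) / 0.3884 = 2.765 / 0.3884 = 7.119.
n = 7.119² + 3 = 50.68 + 3 = 53.7.
Round up.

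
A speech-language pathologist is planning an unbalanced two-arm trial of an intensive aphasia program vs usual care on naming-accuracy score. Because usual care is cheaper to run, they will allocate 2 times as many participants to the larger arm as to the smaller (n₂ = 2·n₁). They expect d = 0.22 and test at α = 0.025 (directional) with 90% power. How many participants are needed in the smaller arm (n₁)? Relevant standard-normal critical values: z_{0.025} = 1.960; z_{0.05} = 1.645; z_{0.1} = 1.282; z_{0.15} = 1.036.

With allocation ratio k = n₂/n₁ = 2, Var(x̄₁−x̄₂) = σ²(1/n₁ + 1/(k·n₁)) = σ²·(k+1)/(k·n₁).
So n₁ = (1 + 1/k)·((z_{α} + z_β)/d)² = 1.500 × (3.242/0.22)².
n₁ = 1.500 × 217.16 = 325.7.
Round up: n₁ = 326, giving n₂ = 2 × 326 = 652.

n₁ = 326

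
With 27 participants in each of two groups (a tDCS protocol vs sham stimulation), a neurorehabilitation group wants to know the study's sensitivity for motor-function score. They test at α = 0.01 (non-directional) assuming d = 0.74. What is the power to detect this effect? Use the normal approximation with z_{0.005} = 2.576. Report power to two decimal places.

For two equal groups, power = Φ(d·√(n/2) − z_{α/2}).
d·√(n/2) = 0.74 × √(27/2) = 0.74 × 3.674 = 2.719.
z_β = 2.719 − 2.576 = 0.143.
Power = Φ(0.143) = 0.557.

power ≈ 0.56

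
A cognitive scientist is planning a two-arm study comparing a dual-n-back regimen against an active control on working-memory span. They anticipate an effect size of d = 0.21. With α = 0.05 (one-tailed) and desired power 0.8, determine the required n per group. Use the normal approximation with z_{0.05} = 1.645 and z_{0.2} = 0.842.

For two independent groups with equal n: n = 2·((z_{α} + z_β) / d)².
z_{α} + z_β = 1.645 + 0.842 = 2.487.
n = 2 × (2.487 / 0.21)² = 2 × 11.843² = 2 × 140.25 = 280.5.
Round up to the next whole participant.

n = 281 per group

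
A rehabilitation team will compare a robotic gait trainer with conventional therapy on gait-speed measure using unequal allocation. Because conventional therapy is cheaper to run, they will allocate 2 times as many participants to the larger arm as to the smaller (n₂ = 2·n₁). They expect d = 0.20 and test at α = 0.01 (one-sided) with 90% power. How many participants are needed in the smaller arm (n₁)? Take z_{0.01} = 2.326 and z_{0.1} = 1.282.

n₁ = 489

With allocation ratio k = n₂/n₁ = 2, Var(x̄₁−x̄₂) = σ²(1/n₁ + 1/(k·n₁)) = σ²·(k+1)/(k·n₁).
So n₁ = (1 + 1/k)·((z_{α} + z_β)/d)² = 1.500 × (3.608/0.20)².
n₁ = 1.500 × 325.44 = 488.2.
Round up: n₁ = 489, giving n₂ = 2 × 489 = 978.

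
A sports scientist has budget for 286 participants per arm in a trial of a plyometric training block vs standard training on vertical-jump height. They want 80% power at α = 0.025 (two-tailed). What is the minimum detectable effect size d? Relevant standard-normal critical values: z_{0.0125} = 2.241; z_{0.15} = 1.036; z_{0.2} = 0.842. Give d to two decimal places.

For two independent groups of n = 286 each: d_min = (z_{α/2} + z_β)·√(2/n).
z-sum = 2.241 + 0.842 = 3.083.
d_min = 3.083 × √(2/286) = 3.083 × 0.0836 = 0.258.

d_min ≈ 0.26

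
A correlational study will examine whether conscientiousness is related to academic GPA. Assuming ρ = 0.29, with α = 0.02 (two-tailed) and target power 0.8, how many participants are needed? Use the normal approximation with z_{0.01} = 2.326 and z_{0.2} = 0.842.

Fisher's z: C = ½·ln((1+r)/(1−r)) = ½·ln(1.8169) = 0.2986.
n = ((z_{α/2} + z_β)/C)² + 3.
(2.326 + 0.842) / 0.2986 = 3.168 / 0.2986 = 10.610.
n = 10.610² + 3 = 112.56 + 3 = 115.6.
Round up.

n = 116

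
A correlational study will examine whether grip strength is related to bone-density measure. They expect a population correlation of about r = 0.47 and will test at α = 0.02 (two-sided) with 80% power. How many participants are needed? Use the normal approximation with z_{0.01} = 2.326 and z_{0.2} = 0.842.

Fisher's z: C = ½·ln((1+r)/(1−r)) = ½·ln(2.7736) = 0.5101.
n = ((z_{α/2} + z_β)/C)² + 3.
(2.326 + 0.842) / 0.5101 = 3.168 / 0.5101 = 6.211.
n = 6.211² + 3 = 38.57 + 3 = 41.6.
Round up.

n = 42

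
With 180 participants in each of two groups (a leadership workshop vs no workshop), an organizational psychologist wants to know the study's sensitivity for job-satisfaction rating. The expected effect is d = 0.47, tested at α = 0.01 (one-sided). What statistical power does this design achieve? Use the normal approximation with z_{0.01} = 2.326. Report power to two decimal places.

power ≈ 0.98

For two equal groups, power = Φ(d·√(n/2) − z_{α}).
d·√(n/2) = 0.47 × √(180/2) = 0.47 × 9.487 = 4.459.
z_β = 4.459 − 2.326 = 2.133.
Power = Φ(2.133) = 0.984.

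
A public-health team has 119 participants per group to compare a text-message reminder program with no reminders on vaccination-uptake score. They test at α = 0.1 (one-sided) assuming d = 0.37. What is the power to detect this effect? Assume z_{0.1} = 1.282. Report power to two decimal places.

For two equal groups, power = Φ(d·√(n/2) − z_{α}).
d·√(n/2) = 0.37 × √(119/2) = 0.37 × 7.714 = 2.854.
z_β = 2.854 − 1.282 = 1.572.
Power = Φ(1.572) = 0.942.

power ≈ 0.94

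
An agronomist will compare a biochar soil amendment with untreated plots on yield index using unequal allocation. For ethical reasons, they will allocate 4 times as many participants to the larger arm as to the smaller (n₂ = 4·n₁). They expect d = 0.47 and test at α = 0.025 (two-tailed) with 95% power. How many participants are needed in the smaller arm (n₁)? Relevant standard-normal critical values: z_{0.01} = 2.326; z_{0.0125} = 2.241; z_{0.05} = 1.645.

n₁ = 86

With allocation ratio k = n₂/n₁ = 4, Var(x̄₁−x̄₂) = σ²(1/n₁ + 1/(k·n₁)) = σ²·(k+1)/(k·n₁).
So n₁ = (1 + 1/k)·((z_{α/2} + z_β)/d)² = 1.250 × (3.886/0.47)².
n₁ = 1.250 × 68.36 = 85.5.
Round up: n₁ = 86, giving n₂ = 4 × 86 = 344.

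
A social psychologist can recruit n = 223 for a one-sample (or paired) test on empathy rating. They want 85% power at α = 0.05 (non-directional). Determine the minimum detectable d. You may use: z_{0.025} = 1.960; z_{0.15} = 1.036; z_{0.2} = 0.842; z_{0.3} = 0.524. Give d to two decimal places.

d_min ≈ 0.20

For a single sample (or paired design) of n = 223: d_min = (z_{α/2} + z_β)/√n.
z-sum = 1.960 + 1.036 = 2.996.
d_min = 2.996 / √223 = 2.996 / 14.933 = 0.201.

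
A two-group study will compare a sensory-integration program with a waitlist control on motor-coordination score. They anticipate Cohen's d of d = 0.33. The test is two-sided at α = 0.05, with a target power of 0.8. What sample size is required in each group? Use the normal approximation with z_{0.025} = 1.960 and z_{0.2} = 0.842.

For two independent groups with equal n: n = 2·((z_{α/2} + z_β) / d)².
z_{α/2} + z_β = 1.960 + 0.842 = 2.802.
n = 2 × (2.802 / 0.33)² = 2 × 8.491² = 2 × 72.10 = 144.2.
Round up to the next whole participant.

n = 145 per group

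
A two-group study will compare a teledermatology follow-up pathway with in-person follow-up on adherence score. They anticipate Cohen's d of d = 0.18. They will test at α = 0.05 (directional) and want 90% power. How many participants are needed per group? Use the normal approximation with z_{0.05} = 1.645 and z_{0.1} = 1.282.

n = 529 per group

For two independent groups with equal n: n = 2·((z_{α} + z_β) / d)².
z_{α} + z_β = 1.645 + 1.282 = 2.927.
n = 2 × (2.927 / 0.18)² = 2 × 16.261² = 2 × 264.42 = 528.8.
Round up to the next whole participant.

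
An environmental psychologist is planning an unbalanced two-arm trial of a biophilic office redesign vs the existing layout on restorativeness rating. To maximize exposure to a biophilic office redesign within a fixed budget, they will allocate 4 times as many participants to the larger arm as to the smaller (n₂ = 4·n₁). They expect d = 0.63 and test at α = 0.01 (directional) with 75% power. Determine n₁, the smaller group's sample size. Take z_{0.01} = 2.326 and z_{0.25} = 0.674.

n₁ = 29

With allocation ratio k = n₂/n₁ = 4, Var(x̄₁−x̄₂) = σ²(1/n₁ + 1/(k·n₁)) = σ²·(k+1)/(k·n₁).
So n₁ = (1 + 1/k)·((z_{α} + z_β)/d)² = 1.250 × (3.000/0.63)².
n₁ = 1.250 × 22.68 = 28.3.
Round up: n₁ = 29, giving n₂ = 4 × 29 = 116.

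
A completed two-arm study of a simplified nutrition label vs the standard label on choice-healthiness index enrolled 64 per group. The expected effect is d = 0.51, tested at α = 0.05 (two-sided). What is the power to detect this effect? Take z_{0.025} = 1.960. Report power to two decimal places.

power ≈ 0.82

For two equal groups, power = Φ(d·√(n/2) − z_{α/2}).
d·√(n/2) = 0.51 × √(64/2) = 0.51 × 5.657 = 2.885.
z_β = 2.885 − 1.960 = 0.925.
Power = Φ(0.925) = 0.823.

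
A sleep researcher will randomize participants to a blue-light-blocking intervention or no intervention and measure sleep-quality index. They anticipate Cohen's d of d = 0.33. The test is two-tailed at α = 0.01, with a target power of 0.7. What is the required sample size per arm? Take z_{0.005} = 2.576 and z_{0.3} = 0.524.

n = 177 per group

For two independent groups with equal n: n = 2·((z_{α/2} + z_β) / d)².
z_{α/2} + z_β = 2.576 + 0.524 = 3.100.
n = 2 × (3.100 / 0.33)² = 2 × 9.394² = 2 × 88.25 = 176.5.
Round up to the next whole participant.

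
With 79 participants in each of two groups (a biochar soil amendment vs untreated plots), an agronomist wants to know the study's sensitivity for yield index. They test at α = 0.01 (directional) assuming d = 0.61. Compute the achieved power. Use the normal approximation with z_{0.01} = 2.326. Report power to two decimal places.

For two equal groups, power = Φ(d·√(n/2) − z_{α}).
d·√(n/2) = 0.61 × √(79/2) = 0.61 × 6.285 = 3.834.
z_β = 3.834 − 2.326 = 1.508.
Power = Φ(1.508) = 0.934.

power ≈ 0.93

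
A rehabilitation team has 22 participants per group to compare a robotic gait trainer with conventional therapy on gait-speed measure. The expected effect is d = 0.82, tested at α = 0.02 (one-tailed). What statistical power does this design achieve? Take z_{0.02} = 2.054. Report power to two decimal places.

For two equal groups, power = Φ(d·√(n/2) − z_{α}).
d·√(n/2) = 0.82 × √(22/2) = 0.82 × 3.317 = 2.720.
z_β = 2.720 − 2.054 = 0.666.
Power = Φ(0.666) = 0.747.

power ≈ 0.75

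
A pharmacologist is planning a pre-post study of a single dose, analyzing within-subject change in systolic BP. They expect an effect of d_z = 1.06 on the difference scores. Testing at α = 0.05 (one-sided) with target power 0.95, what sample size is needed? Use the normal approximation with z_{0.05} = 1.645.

For a paired (one-sample on differences) test: n = ((z_{α} + z_β) / d)².
z_{α} + z_β = 1.645 + 1.645 = 3.290.
n = (3.290 / 1.06)² = 3.104² = 9.63.
Round up.

n = 10 pairs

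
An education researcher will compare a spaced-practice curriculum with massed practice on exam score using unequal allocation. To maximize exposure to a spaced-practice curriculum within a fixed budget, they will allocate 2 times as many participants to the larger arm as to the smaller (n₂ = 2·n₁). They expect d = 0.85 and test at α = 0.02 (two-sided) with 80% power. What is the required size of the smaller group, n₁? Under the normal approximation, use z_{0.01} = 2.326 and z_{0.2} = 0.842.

With allocation ratio k = n₂/n₁ = 2, Var(x̄₁−x̄₂) = σ²(1/n₁ + 1/(k·n₁)) = σ²·(k+1)/(k·n₁).
So n₁ = (1 + 1/k)·((z_{α/2} + z_β)/d)² = 1.500 × (3.168/0.85)².
n₁ = 1.500 × 13.89 = 20.8.
Round up: n₁ = 21, giving n₂ = 2 × 21 = 42.

n₁ = 21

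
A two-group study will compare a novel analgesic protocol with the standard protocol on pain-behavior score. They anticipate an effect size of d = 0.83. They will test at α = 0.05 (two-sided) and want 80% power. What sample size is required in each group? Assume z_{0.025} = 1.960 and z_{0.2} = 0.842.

For two independent groups with equal n: n = 2·((z_{α/2} + z_β) / d)².
z_{α/2} + z_β = 1.960 + 0.842 = 2.802.
n = 2 × (2.802 / 0.83)² = 2 × 3.376² = 2 × 11.40 = 22.8.
Round up to the next whole participant.

n = 23 per group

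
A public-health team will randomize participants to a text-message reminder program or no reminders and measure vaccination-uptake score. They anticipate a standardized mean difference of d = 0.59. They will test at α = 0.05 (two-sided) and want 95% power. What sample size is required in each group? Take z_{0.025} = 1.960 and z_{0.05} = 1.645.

n = 75 per group

For two independent groups with equal n: n = 2·((z_{α/2} + z_β) / d)².
z_{α/2} + z_β = 1.960 + 1.645 = 3.605.
n = 2 × (3.605 / 0.59)² = 2 × 6.110² = 2 × 37.33 = 74.7.
Round up to the next whole participant.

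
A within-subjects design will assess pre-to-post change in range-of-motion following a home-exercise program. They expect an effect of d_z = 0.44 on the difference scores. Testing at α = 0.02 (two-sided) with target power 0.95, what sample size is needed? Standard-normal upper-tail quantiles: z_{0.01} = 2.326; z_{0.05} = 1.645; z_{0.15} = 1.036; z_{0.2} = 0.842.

n = 82 pairs

For a paired (one-sample on differences) test: n = ((z_{α/2} + z_β) / d)².
z_{α/2} + z_β = 2.326 + 1.645 = 3.971.
n = (3.971 / 0.44)² = 9.025² = 81.45.
Round up.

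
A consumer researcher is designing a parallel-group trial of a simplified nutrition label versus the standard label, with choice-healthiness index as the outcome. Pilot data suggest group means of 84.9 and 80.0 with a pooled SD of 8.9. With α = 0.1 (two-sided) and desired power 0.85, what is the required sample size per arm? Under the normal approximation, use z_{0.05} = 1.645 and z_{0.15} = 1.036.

n = 48 per group

Cohen's d = |M₁ − M₂| / SD_pooled = |84.9 − 80.0| / 8.9 = 4.9 / 8.9 = 0.551.
For two independent groups with equal n: n = 2·((z_{α/2} + z_β) / d)².
z_{α/2} + z_β = 1.645 + 1.036 = 2.681.
n = 2 × (2.681 / 0.551)² = 2 × 4.866² = 2 × 23.68 = 47.4.
Round up to the next whole participant.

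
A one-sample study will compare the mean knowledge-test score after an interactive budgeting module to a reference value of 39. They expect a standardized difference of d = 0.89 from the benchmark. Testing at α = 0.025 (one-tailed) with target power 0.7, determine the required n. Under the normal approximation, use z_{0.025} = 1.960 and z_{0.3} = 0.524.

n = 8

For a one-sample test: n = ((z_{α} + z_β) / d)².
z_{α} + z_β = 1.960 + 0.524 = 2.484.
n = (2.484 / 0.89)² = 2.791² = 7.79.
Round up.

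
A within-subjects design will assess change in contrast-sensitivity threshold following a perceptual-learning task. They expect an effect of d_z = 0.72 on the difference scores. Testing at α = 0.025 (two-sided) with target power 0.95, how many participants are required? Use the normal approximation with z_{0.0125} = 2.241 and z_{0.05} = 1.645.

n = 30 pairs

For a paired (one-sample on differences) test: n = ((z_{α/2} + z_β) / d)².
z_{α/2} + z_β = 2.241 + 1.645 = 3.886.
n = (3.886 / 0.72)² = 5.397² = 29.13.
Round up.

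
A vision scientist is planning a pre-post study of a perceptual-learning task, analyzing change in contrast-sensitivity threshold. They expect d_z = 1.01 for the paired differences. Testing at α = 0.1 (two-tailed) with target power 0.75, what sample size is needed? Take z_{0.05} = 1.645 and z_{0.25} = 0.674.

n = 6 pairs

For a paired (one-sample on differences) test: n = ((z_{α/2} + z_β) / d)².
z_{α/2} + z_β = 1.645 + 0.674 = 2.319.
n = (2.319 / 1.01)² = 2.296² = 5.27.
Round up.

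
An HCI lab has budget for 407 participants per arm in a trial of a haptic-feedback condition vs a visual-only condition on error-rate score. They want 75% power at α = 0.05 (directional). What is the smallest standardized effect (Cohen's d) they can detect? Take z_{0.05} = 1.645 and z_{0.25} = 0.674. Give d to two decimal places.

d_min ≈ 0.16

For two independent groups of n = 407 each: d_min = (z_{α} + z_β)·√(2/n).
z-sum = 1.645 + 0.674 = 2.319.
d_min = 2.319 × √(2/407) = 2.319 × 0.0701 = 0.163.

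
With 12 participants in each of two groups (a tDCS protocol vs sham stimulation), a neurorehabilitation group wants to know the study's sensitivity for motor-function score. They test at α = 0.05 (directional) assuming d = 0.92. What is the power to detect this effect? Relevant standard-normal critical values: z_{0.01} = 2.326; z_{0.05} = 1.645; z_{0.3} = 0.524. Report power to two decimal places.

power ≈ 0.73

For two equal groups, power = Φ(d·√(n/2) − z_{α}).
d·√(n/2) = 0.92 × √(12/2) = 0.92 × 2.449 = 2.254.
z_β = 2.254 − 1.645 = 0.609.
Power = Φ(0.609) = 0.729.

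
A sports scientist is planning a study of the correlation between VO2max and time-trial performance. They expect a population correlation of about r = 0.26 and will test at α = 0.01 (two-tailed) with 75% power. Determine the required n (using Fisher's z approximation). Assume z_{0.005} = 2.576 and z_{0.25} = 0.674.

n = 153

Fisher's z: C = ½·ln((1+r)/(1−r)) = ½·ln(1.7027) = 0.2661.
n = ((z_{α/2} + z_β)/C)² + 3.
(2.576 + 0.674) / 0.2661 = 3.250 / 0.2661 = 12.213.
n = 12.213² + 3 = 149.17 + 3 = 152.2.
Round up.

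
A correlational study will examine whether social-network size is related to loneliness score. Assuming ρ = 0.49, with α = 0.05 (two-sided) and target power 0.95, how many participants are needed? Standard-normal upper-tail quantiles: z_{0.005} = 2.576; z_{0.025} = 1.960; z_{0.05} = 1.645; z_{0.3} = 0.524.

n = 49

Fisher's z: C = ½·ln((1+r)/(1−r)) = ½·ln(2.9216) = 0.5361.
n = ((z_{α/2} + z_β)/C)² + 3.
(1.960 + 1.645) / 0.5361 = 3.605 / 0.5361 = 6.724.
n = 6.724² + 3 = 45.22 + 3 = 48.2.
Round up.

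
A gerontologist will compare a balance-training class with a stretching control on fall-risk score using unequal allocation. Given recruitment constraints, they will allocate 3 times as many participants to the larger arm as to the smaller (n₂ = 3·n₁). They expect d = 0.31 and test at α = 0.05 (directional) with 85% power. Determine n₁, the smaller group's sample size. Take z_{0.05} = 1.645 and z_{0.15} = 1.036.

With allocation ratio k = n₂/n₁ = 3, Var(x̄₁−x̄₂) = σ²(1/n₁ + 1/(k·n₁)) = σ²·(k+1)/(k·n₁).
So n₁ = (1 + 1/k)·((z_{α} + z_β)/d)² = 1.333 × (2.681/0.31)².
n₁ = 1.333 × 74.79 = 99.7.
Round up: n₁ = 100, giving n₂ = 3 × 100 = 300.

n₁ = 100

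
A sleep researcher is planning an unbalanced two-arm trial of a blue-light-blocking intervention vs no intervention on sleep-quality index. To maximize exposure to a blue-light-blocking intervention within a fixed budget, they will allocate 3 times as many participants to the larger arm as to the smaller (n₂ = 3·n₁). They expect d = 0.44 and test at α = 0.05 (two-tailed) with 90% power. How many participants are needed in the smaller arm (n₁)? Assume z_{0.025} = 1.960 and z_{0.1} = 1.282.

With allocation ratio k = n₂/n₁ = 3, Var(x̄₁−x̄₂) = σ²(1/n₁ + 1/(k·n₁)) = σ²·(k+1)/(k·n₁).
So n₁ = (1 + 1/k)·((z_{α/2} + z_β)/d)² = 1.333 × (3.242/0.44)².
n₁ = 1.333 × 54.29 = 72.4.
Round up: n₁ = 73, giving n₂ = 3 × 73 = 219.

n₁ = 73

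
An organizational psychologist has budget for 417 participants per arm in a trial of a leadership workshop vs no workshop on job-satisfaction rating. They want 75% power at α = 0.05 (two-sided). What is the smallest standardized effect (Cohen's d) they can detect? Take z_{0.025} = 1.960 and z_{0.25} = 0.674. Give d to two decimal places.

For two independent groups of n = 417 each: d_min = (z_{α/2} + z_β)·√(2/n).
z-sum = 1.960 + 0.674 = 2.634.
d_min = 2.634 × √(2/417) = 2.634 × 0.0693 = 0.182.

d_min ≈ 0.18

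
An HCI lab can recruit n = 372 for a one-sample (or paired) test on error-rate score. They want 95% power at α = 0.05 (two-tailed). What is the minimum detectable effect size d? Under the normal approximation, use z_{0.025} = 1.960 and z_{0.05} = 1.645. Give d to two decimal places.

For a single sample (or paired design) of n = 372: d_min = (z_{α/2} + z_β)/√n.
z-sum = 1.960 + 1.645 = 3.605.
d_min = 3.605 / √372 = 3.605 / 19.287 = 0.187.

d_min ≈ 0.19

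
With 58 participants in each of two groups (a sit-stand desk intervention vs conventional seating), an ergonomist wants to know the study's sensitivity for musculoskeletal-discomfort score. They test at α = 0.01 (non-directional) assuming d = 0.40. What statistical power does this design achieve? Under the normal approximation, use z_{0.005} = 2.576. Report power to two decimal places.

power ≈ 0.34

For two equal groups, power = Φ(d·√(n/2) − z_{α/2}).
d·√(n/2) = 0.40 × √(58/2) = 0.40 × 5.385 = 2.154.
z_β = 2.154 − 2.576 = -0.422.
Power = Φ(-0.422) = 0.337.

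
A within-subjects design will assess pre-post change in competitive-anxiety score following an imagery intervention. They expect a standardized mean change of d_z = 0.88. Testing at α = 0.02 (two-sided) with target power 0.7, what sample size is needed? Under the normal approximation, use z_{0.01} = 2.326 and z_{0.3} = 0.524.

For a paired (one-sample on differences) test: n = ((z_{α/2} + z_β) / d)².
z_{α/2} + z_β = 2.326 + 0.524 = 2.850.
n = (2.850 / 0.88)² = 3.239² = 10.49.
Round up.

n = 11 pairs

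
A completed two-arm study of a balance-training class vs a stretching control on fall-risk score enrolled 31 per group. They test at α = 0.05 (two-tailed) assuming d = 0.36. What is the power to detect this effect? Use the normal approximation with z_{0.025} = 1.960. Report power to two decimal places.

power ≈ 0.29

For two equal groups, power = Φ(d·√(n/2) − z_{α/2}).
d·√(n/2) = 0.36 × √(31/2) = 0.36 × 3.937 = 1.417.
z_β = 1.417 − 1.960 = -0.543.
Power = Φ(-0.543) = 0.294.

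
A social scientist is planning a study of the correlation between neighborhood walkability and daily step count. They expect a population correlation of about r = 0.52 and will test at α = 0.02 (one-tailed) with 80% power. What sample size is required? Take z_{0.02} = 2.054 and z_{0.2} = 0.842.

n = 29

Fisher's z: C = ½·ln((1+r)/(1−r)) = ½·ln(3.1667) = 0.5763.
n = ((z_{α} + z_β)/C)² + 3.
(2.054 + 0.842) / 0.5763 = 2.896 / 0.5763 = 5.025.
n = 5.025² + 3 = 25.25 + 3 = 28.3.
Round up.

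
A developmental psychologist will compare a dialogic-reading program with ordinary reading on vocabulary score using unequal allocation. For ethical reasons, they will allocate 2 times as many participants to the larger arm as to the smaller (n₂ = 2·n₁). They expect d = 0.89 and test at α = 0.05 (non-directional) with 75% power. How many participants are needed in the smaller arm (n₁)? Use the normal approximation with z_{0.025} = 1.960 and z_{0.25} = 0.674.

With allocation ratio k = n₂/n₁ = 2, Var(x̄₁−x̄₂) = σ²(1/n₁ + 1/(k·n₁)) = σ²·(k+1)/(k·n₁).
So n₁ = (1 + 1/k)·((z_{α/2} + z_β)/d)² = 1.500 × (2.634/0.89)².
n₁ = 1.500 × 8.76 = 13.1.
Round up: n₁ = 14, giving n₂ = 2 × 14 = 28.

n₁ = 14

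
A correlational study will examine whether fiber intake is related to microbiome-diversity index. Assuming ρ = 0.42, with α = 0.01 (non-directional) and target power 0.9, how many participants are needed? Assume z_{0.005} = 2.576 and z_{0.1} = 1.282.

Fisher's z: C = ½·ln((1+r)/(1−r)) = ½·ln(2.4483) = 0.4477.
n = ((z_{α/2} + z_β)/C)² + 3.
(2.576 + 1.282) / 0.4477 = 3.858 / 0.4477 = 8.617.
n = 8.617² + 3 = 74.26 + 3 = 77.3.
Round up.

n = 78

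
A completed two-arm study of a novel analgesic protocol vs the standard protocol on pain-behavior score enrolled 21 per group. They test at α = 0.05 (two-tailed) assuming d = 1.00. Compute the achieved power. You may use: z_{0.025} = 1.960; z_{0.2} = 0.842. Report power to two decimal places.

For two equal groups, power = Φ(d·√(n/2) − z_{α/2}).
d·√(n/2) = 1.00 × √(21/2) = 1.00 × 3.240 = 3.240.
z_β = 3.240 − 1.960 = 1.280.
Power = Φ(1.280) = 0.900.

power ≈ 0.90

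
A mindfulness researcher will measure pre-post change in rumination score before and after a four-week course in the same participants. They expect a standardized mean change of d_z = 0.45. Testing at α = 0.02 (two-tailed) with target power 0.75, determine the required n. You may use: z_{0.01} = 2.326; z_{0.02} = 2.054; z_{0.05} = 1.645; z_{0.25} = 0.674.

For a paired (one-sample on differences) test: n = ((z_{α/2} + z_β) / d)².
z_{α/2} + z_β = 2.326 + 0.674 = 3.000.
n = (3.000 / 0.45)² = 6.667² = 44.44.
Round up.

n = 45 pairs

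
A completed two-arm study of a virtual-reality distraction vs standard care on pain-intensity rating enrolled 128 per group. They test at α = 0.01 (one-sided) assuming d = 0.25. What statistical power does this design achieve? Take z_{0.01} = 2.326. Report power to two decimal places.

power ≈ 0.37

For two equal groups, power = Φ(d·√(n/2) − z_{α}).
d·√(n/2) = 0.25 × √(128/2) = 0.25 × 8.000 = 2.000.
z_β = 2.000 − 2.326 = -0.326.
Power = Φ(-0.326) = 0.372.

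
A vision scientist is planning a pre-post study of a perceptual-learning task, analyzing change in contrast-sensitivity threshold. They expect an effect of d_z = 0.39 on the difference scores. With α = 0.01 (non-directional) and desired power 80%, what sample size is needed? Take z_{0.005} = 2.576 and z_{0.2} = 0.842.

n = 77 pairs

For a paired (one-sample on differences) test: n = ((z_{α/2} + z_β) / d)².
z_{α/2} + z_β = 2.576 + 0.842 = 3.418.
n = (3.418 / 0.39)² = 8.764² = 76.81.
Round up.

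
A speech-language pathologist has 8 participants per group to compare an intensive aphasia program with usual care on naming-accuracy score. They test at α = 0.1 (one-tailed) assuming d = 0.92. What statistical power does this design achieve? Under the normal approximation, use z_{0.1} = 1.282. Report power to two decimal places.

power ≈ 0.71

For two equal groups, power = Φ(d·√(n/2) − z_{α}).
d·√(n/2) = 0.92 × √(8/2) = 0.92 × 2.000 = 1.840.
z_β = 1.840 − 1.282 = 0.558.
Power = Φ(0.558) = 0.712.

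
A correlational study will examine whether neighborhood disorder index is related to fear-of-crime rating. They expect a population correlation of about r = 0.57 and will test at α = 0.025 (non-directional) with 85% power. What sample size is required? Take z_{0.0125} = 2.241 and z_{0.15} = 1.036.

Fisher's z: C = ½·ln((1+r)/(1−r)) = ½·ln(3.6512) = 0.6475.
n = ((z_{α/2} + z_β)/C)² + 3.
(2.241 + 1.036) / 0.6475 = 3.277 / 0.6475 = 5.061.
n = 5.061² + 3 = 25.61 + 3 = 28.6.
Round up.

n = 29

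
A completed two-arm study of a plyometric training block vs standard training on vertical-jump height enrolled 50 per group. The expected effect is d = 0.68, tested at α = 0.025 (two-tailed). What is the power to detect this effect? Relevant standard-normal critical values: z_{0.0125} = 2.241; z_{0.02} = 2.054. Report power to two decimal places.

For two equal groups, power = Φ(d·√(n/2) − z_{α/2}).
d·√(n/2) = 0.68 × √(50/2) = 0.68 × 5.000 = 3.400.
z_β = 3.400 − 2.241 = 1.159.
Power = Φ(1.159) = 0.877.

power ≈ 0.88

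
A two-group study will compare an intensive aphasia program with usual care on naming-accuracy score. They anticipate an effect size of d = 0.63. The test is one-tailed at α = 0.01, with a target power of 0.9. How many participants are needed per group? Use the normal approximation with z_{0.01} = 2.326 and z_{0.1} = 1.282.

For two independent groups with equal n: n = 2·((z_{α} + z_β) / d)².
z_{α} + z_β = 2.326 + 1.282 = 3.608.
n = 2 × (3.608 / 0.63)² = 2 × 5.727² = 2 × 32.80 = 65.6.
Round up to the next whole participant.

n = 66 per group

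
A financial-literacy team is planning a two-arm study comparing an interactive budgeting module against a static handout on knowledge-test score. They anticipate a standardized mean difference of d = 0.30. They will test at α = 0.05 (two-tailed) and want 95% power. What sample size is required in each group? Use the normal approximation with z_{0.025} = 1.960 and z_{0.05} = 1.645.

For two independent groups with equal n: n = 2·((z_{α/2} + z_β) / d)².
z_{α/2} + z_β = 1.960 + 1.645 = 3.605.
n = 2 × (3.605 / 0.30)² = 2 × 12.017² = 2 × 144.40 = 288.8.
Round up to the next whole participant.

n = 289 per group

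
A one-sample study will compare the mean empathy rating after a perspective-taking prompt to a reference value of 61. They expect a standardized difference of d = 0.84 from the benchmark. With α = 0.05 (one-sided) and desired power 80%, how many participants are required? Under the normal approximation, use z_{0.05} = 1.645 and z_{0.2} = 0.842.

For a one-sample test: n = ((z_{α} + z_β) / d)².
z_{α} + z_β = 1.645 + 0.842 = 2.487.
n = (2.487 / 0.84)² = 2.961² = 8.77.
Round up.

n = 9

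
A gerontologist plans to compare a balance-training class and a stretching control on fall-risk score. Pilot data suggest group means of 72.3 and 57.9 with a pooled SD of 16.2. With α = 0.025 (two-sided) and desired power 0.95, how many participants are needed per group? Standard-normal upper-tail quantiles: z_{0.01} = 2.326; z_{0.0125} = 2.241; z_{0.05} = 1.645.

Cohen's d = |M₁ − M₂| / SD_pooled = |72.3 − 57.9| / 16.2 = 14.4 / 16.2 = 0.889.
For two independent groups with equal n: n = 2·((z_{α/2} + z_β) / d)².
z_{α/2} + z_β = 2.241 + 1.645 = 3.886.
n = 2 × (3.886 / 0.889)² = 2 × 4.371² = 2 × 19.11 = 38.2.
Round up to the next whole participant.

n = 39 per group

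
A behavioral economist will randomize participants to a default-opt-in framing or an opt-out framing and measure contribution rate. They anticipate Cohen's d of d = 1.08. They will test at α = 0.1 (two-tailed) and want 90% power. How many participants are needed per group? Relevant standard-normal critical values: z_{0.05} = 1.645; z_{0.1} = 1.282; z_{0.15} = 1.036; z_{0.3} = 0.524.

For two independent groups with equal n: n = 2·((z_{α/2} + z_β) / d)².
z_{α/2} + z_β = 1.645 + 1.282 = 2.927.
n = 2 × (2.927 / 1.08)² = 2 × 2.710² = 2 × 7.35 = 14.7.
Round up to the next whole participant.

n = 15 per group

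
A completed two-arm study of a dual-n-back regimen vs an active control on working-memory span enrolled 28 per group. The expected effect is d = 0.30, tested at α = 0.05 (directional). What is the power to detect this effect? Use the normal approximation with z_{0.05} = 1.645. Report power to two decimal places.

power ≈ 0.30

For two equal groups, power = Φ(d·√(n/2) − z_{α}).
d·√(n/2) = 0.30 × √(28/2) = 0.30 × 3.742 = 1.122.
z_β = 1.122 − 1.645 = -0.523.
Power = Φ(-0.523) = 0.301.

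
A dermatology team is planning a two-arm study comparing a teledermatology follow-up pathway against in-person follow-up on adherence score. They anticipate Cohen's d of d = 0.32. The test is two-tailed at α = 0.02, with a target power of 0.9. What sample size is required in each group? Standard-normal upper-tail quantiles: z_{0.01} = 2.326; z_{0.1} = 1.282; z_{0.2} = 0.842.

n = 255 per group

For two independent groups with equal n: n = 2·((z_{α/2} + z_β) / d)².
z_{α/2} + z_β = 2.326 + 1.282 = 3.608.
n = 2 × (3.608 / 0.32)² = 2 × 11.275² = 2 × 127.13 = 254.3.
Round up to the next whole participant.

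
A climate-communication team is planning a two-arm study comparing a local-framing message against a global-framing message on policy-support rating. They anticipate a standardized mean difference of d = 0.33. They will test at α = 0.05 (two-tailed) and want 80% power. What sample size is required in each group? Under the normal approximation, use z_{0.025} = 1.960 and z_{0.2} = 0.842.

n = 145 per group

For two independent groups with equal n: n = 2·((z_{α/2} + z_β) / d)².
z_{α/2} + z_β = 1.960 + 0.842 = 2.802.
n = 2 × (2.802 / 0.33)² = 2 × 8.491² = 2 × 72.10 = 144.2.
Round up to the next whole participant.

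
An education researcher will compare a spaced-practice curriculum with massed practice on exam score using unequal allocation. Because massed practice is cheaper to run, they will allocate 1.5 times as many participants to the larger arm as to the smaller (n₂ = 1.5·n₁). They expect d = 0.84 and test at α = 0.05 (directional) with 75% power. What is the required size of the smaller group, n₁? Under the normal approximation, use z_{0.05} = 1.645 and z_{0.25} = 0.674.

n₁ = 13

With allocation ratio k = n₂/n₁ = 1.5, Var(x̄₁−x̄₂) = σ²(1/n₁ + 1/(k·n₁)) = σ²·(k+1)/(k·n₁).
So n₁ = (1 + 1/k)·((z_{α} + z_β)/d)² = 1.667 × (2.319/0.84)².
n₁ = 1.667 × 7.62 = 12.7.
Round up: n₁ = 13, giving n₂ = ⌈1.5 × 13⌉ = ⌈19.5⌉ = 20.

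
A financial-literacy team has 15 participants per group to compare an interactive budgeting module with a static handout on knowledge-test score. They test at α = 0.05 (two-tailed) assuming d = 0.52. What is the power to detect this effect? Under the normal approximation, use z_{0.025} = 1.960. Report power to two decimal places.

power ≈ 0.30

For two equal groups, power = Φ(d·√(n/2) − z_{α/2}).
d·√(n/2) = 0.52 × √(15/2) = 0.52 × 2.739 = 1.424.
z_β = 1.424 − 1.960 = -0.536.
Power = Φ(-0.536) = 0.296.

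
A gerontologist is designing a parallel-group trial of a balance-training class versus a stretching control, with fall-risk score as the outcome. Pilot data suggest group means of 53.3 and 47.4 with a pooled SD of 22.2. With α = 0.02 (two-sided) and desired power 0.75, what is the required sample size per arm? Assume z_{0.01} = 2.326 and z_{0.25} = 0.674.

Cohen's d = |M₁ − M₂| / SD_pooled = |53.3 − 47.4| / 22.2 = 5.9 / 22.2 = 0.266.
For two independent groups with equal n: n = 2·((z_{α/2} + z_β) / d)².
z_{α/2} + z_β = 2.326 + 0.674 = 3.000.
n = 2 × (3.000 / 0.266)² = 2 × 11.278² = 2 × 127.20 = 254.4.
Round up to the next whole participant.

n = 255 per group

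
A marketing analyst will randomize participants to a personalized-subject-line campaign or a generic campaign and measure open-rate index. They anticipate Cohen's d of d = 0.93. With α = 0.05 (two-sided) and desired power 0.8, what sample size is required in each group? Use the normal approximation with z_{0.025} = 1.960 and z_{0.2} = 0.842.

n = 19 per group

For two independent groups with equal n: n = 2·((z_{α/2} + z_β) / d)².
z_{α/2} + z_β = 1.960 + 0.842 = 2.802.
n = 2 × (2.802 / 0.93)² = 2 × 3.013² = 2 × 9.08 = 18.2.
Round up to the next whole participant.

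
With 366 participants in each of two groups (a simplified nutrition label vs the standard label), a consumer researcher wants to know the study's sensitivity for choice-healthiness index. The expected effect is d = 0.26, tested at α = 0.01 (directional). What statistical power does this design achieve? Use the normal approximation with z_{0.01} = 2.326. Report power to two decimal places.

For two equal groups, power = Φ(d·√(n/2) − z_{α}).
d·√(n/2) = 0.26 × √(366/2) = 0.26 × 13.528 = 3.517.
z_β = 3.517 − 2.326 = 1.191.
Power = Φ(1.191) = 0.883.

power ≈ 0.88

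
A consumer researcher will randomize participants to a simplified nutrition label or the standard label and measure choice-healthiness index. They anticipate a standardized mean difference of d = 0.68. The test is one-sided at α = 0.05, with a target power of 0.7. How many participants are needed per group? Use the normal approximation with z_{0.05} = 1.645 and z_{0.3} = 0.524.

For two independent groups with equal n: n = 2·((z_{α} + z_β) / d)².
z_{α} + z_β = 1.645 + 0.524 = 2.169.
n = 2 × (2.169 / 0.68)² = 2 × 3.190² = 2 × 10.17 = 20.3.
Round up to the next whole participant.

n = 21 per group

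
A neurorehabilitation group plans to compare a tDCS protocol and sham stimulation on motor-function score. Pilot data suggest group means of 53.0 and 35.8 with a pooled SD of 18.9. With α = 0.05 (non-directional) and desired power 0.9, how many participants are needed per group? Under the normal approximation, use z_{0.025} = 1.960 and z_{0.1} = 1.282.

Cohen's d = |M₁ − M₂| / SD_pooled = |53.0 − 35.8| / 18.9 = 17.2 / 18.9 = 0.910.
For two independent groups with equal n: n = 2·((z_{α/2} + z_β) / d)².
z_{α/2} + z_β = 1.960 + 1.282 = 3.242.
n = 2 × (3.242 / 0.910)² = 2 × 3.563² = 2 × 12.69 = 25.4.
Round up to the next whole participant.

n = 26 per group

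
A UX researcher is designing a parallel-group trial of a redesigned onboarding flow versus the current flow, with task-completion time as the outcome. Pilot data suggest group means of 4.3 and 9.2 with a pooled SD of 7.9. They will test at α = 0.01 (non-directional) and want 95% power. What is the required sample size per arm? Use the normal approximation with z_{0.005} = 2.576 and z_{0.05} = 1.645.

n = 93 per group

Cohen's d = |M₁ − M₂| / SD_pooled = |4.3 − 9.2| / 7.9 = 4.9 / 7.9 = 0.620.
For two independent groups with equal n: n = 2·((z_{α/2} + z_β) / d)².
z_{α/2} + z_β = 2.576 + 1.645 = 4.221.
n = 2 × (4.221 / 0.620)² = 2 × 6.808² = 2 × 46.35 = 92.7.
Round up to the next whole participant.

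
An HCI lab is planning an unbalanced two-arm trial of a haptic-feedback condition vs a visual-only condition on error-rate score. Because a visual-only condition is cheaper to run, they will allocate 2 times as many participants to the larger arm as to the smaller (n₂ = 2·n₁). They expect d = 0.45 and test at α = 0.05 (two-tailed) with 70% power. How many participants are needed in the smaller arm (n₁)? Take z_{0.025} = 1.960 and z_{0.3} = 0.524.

n₁ = 46

With allocation ratio k = n₂/n₁ = 2, Var(x̄₁−x̄₂) = σ²(1/n₁ + 1/(k·n₁)) = σ²·(k+1)/(k·n₁).
So n₁ = (1 + 1/k)·((z_{α/2} + z_β)/d)² = 1.500 × (2.484/0.45)².
n₁ = 1.500 × 30.47 = 45.7.
Round up: n₁ = 46, giving n₂ = 2 × 46 = 92.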